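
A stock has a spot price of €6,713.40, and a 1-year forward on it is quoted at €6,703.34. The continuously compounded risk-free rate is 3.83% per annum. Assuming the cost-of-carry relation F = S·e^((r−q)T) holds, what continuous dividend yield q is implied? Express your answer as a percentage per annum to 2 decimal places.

From F = S·e^((r−q)T): (r − q) = ln(F/S)/T
ln(6703.34/6713.40) = ln(0.998502) = -0.001499
(r − q) = -0.001499 / (1) = -0.001499
q = r − ln(F/S)/T = 0.0383 + 0.001499 = 0.039799
q = 3.98%

3.98%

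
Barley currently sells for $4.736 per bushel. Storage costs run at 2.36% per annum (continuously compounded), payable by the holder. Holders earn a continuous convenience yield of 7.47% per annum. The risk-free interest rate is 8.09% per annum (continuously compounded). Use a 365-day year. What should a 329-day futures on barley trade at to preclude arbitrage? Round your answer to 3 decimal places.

$4.865 per bushel

Net carry = r + u − y = 0.0809 + 0.0236 − 0.0747 = 0.0298
F = S·e^((r+u−y)T) = 4.736 · e^(0.0298 × 329/365) = 4.736 · e^0.026861
= 4.736 × 1.027225 = $4.865 per bushel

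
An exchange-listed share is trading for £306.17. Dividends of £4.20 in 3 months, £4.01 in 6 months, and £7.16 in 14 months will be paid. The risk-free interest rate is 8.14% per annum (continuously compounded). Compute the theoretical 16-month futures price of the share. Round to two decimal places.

PV(dividends) I = 4.20·e^(−0.0814·3/12) + 4.01·e^(−0.0814·6/12) + 7.16·e^(−0.0814·14/12)
I = 4.1154 + 3.8501 + 6.5113 = 14.4768
F = (S − I)·e^(rT) = (306.17 − 14.4768) · e^(0.0814·16/12)
= 291.6932 · e^0.108533 = 291.6932 × 1.114642 = £325.13

£325.13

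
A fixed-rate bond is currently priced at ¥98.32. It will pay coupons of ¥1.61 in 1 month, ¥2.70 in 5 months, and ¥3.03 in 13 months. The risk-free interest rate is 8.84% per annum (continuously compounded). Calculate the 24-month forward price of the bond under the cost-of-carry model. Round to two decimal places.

PV(coupons) I = 1.61·e^(−0.0884·1/12) + 2.70·e^(−0.0884·5/12) + 3.03·e^(−0.0884·13/12)
I = 1.5982 + 2.6024 + 2.7533 = 6.9539
F = (S − I)·e^(rT) = (98.32 − 6.9539) · e^(0.0884·24/12)
= 91.3661 · e^0.176800 = 91.3661 × 1.193392 = ¥109.04

¥109.04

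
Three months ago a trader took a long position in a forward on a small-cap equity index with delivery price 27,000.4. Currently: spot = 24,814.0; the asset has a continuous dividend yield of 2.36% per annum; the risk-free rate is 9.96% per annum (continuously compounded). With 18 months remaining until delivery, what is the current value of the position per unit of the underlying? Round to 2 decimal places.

697.54

Current fair forward for the remaining 18 months: F = S·e^((r − q)·T), (r − q) = 0.0996 − 0.0236 = 0.0760
F = 24814.0 · e^(0.0760 × 18/12) = 24814.0 × 1.12075212 = 27810.3431
Value of long forward = (F − K)·e^(−rT) = (27810.3431 − 27000.4) · e^(−0.0996·18/12)
= 809.9431 × 0.86122456 = 697.54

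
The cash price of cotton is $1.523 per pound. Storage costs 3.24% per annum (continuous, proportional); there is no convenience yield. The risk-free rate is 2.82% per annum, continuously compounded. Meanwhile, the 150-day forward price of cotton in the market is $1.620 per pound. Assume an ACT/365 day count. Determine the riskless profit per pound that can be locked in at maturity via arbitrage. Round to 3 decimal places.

$0.059 per pound

Fair forward: F* = S·e^(carry·T), with carry = (r + u) = 0.0282 + 0.0324 = 0.0606
F* = 1.523 · e^(0.0606 × 150/365) = 1.523 · e^0.024904 = 1.523 × 1.025217 = $1.5614
Market $1.620 > fair $1.5614: forward overpriced → cash-and-carry (buy spot, short the forward).
At maturity, profit = |F_mkt − F*| = |1.620 − 1.5614| = $0.059 per pound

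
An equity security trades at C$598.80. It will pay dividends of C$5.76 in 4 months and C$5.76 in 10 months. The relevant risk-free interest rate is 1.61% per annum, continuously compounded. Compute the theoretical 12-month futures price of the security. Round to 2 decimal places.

C$596.92

PV(dividends) I = 5.76·e^(−0.0161·4/12) + 5.76·e^(−0.0161·10/12)
I = 5.7292 + 5.6832 = 11.4124
F = (S − I)·e^(rT) = (598.80 − 11.4124) · e^(0.0161·12/12)
= 587.3876 · e^0.016100 = 587.3876 × 1.016230 = C$596.92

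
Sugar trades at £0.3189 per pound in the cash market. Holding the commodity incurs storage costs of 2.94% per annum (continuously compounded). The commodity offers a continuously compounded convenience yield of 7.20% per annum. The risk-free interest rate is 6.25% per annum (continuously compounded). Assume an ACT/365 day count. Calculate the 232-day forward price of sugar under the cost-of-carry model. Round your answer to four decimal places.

Net carry = r + u − y = 0.0625 + 0.0294 − 0.0720 = 0.0199
F = S·e^((r+u−y)T) = 0.3189 · e^(0.0199 × 232/365) = 0.3189 · e^0.012649
= 0.3189 × 1.012729 = £0.3230 per pound

£0.3230 per pound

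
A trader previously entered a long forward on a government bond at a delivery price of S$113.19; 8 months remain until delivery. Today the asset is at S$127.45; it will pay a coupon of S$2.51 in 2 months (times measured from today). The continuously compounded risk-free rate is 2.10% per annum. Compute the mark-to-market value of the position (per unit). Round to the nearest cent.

PV(remaining coupons) I = 2.51·e^(−0.0210·2/12) = 2.5012
Current forward F = (S − I)·e^(rT) = (127.45 − 2.5012)·e^(0.0210·8/12) = 124.9488 × 1.014098 = 126.7103
Value (long) = (F − K)·e^(−rT) = (126.7103 − 113.19) × 0.986098 = 13.3323
Value = S$13.33

S$13.33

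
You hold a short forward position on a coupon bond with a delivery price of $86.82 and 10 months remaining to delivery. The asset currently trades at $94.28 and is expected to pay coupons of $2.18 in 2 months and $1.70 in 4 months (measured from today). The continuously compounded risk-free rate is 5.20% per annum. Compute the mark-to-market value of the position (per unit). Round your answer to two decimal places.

PV(remaining coupons) I = 2.18·e^(−0.0520·2/12) + 1.70·e^(−0.0520·4/12) = 3.8320
Current forward F = (S − I)·e^(rT) = (94.28 − 3.8320)·e^(0.0520·10/12) = 90.4480 × 1.044286 = 94.4536
Value (long) = (F − K)·e^(−rT) = (94.4536 − 86.82) × 0.957592 = 7.3099
Short position value = −(long value) = -$7.31

-$7.31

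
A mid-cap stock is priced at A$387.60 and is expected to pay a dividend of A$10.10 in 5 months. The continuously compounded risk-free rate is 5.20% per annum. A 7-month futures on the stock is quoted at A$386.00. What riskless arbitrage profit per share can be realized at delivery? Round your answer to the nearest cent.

A$3.35 per share

PV(dividends) I = 10.10·e^(−0.0520·5/12) = 9.8835
Fair futures F* = (S − I)·e^(rT) = (387.60 − 9.8835)·e^0.030333 = 377.7165 × 1.030798 = 389.3494
Market A$386.00 < fair 389.3494: forward underpriced → reverse cash-and-carry (short the stock, invest proceeds at r, pay the dividends, go long the forward).
Profit at T = |F_mkt − F*| = |386.00 − 389.3494| = A$3.35 per share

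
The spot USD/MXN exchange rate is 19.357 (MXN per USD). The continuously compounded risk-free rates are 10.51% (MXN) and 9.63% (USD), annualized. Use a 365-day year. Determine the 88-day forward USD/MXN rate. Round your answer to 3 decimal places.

F = S·e^((r_MXN − r_USD)T) = 19.357 · e^((0.1051 − 0.0963) × 88/365)
= 19.357 · e^0.002122 = 19.357 × 1.002124
F = 19.398 MXN per USD

19.398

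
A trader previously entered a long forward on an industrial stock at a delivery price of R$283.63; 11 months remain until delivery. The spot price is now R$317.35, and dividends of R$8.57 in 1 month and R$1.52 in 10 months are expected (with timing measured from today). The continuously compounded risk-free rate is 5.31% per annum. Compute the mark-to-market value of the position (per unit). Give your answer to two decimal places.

R$37.21

PV(remaining dividends) I = 8.57·e^(−0.0531·1/12) + 1.52·e^(−0.0531·10/12) = 9.9864
Current forward F = (S − I)·e^(rT) = (317.35 − 9.9864)·e^(0.0531·11/12) = 307.3636 × 1.049879 = 322.6946
Value (long) = (F − K)·e^(−rT) = (322.6946 − 283.63) × 0.952491 = 37.2087
Value = R$37.21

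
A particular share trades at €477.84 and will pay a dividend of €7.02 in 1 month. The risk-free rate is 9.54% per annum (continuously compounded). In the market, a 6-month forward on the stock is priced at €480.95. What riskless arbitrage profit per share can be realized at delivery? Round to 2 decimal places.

€12.93 per share

PV(dividends) I = 7.02·e^(−0.0954·1/12) = 6.9644
Fair forward F* = (S − I)·e^(rT) = (477.84 − 6.9644)·e^0.047700 = 470.8756 × 1.048856 = 493.8807
Market €480.95 < fair 493.8807: forward underpriced → reverse cash-and-carry (short the stock, invest proceeds at r, pay the dividends, go long the forward).
Profit at T = |F_mkt − F*| = |480.95 − 493.8807| = €12.93 per share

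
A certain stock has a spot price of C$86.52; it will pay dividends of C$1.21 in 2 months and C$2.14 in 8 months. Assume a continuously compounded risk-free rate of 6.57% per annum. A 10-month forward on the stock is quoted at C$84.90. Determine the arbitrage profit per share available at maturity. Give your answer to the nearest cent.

PV(dividends) I = 1.21·e^(−0.0657·2/12) + 2.14·e^(−0.0657·8/12) = 3.2451
Fair forward F* = (S − I)·e^(rT) = (86.52 − 3.2451)·e^0.054750 = 83.2749 × 1.056277 = 87.9614
Market C$84.90 < fair 87.9614: forward underpriced → reverse cash-and-carry (short the stock, invest proceeds at r, pay the dividends, go long the forward).
Profit at T = |F_mkt − F*| = |84.90 − 87.9614| = C$3.06 per share

C$3.06 per share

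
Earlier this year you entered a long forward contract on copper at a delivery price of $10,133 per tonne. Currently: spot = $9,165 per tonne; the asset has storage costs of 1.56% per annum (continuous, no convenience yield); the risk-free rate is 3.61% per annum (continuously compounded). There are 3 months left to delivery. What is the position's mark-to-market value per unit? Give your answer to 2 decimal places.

Current fair forward for the remaining 3 months: F = S·e^((r + u)·T), (r + u) = 0.0361 + 0.0156 = 0.0517
F = 9165 · e^(0.0517 × 3/12) = 9165 × 1.01300889 = 9284.2265
Value of long forward = (F − K)·e^(−rT) = (9284.2265 − 10133) · e^(−0.0361·3/12)
= -848.7735 × 0.99101560 = -841.15

-$841.15 per tonne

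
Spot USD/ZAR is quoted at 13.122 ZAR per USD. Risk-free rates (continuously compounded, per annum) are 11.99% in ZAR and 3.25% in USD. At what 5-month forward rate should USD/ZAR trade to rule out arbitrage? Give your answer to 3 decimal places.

13.609

F = S·e^((r_ZAR − r_USD)T) = 13.122 · e^((0.1199 − 0.0325) × 5/12)
= 13.122 · e^0.036417 = 13.122 × 1.037088
F = 13.609 ZAR per USD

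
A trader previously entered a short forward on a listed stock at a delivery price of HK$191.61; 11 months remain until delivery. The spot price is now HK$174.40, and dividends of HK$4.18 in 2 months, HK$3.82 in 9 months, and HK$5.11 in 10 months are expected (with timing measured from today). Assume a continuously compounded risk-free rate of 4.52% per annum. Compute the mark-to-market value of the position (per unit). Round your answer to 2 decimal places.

PV(remaining dividends) I = 4.18·e^(−0.0452·2/12) + 3.82·e^(−0.0452·9/12) + 5.11·e^(−0.0452·10/12) = 12.7624
Current forward F = (S − I)·e^(rT) = (174.40 − 12.7624)·e^(0.0452·11/12) = 161.6376 × 1.042304 = 168.4755
Value (long) = (F − K)·e^(−rT) = (168.4755 − 191.61) × 0.959413 = -22.1955
Short position value = −(long value) = HK$22.20

HK$22.20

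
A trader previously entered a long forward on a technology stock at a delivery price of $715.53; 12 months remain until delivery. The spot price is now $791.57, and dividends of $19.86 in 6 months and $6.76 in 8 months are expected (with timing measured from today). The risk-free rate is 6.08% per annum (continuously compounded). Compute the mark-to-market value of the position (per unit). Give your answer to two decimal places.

PV(remaining dividends) I = 19.86·e^(−0.0608·6/12) + 6.76·e^(−0.0608·8/12) = 25.7568
Current forward F = (S − I)·e^(rT) = (791.57 − 25.7568)·e^(0.0608·12/12) = 765.8132 × 1.062686 = 813.8190
Value (long) = (F − K)·e^(−rT) = (813.8190 − 715.53) × 0.941011 = 92.4910
Value = $92.49

$92.49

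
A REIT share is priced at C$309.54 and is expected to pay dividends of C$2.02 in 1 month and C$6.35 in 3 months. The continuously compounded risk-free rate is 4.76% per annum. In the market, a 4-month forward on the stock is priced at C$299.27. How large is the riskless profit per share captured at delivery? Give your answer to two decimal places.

PV(dividends) I = 2.02·e^(−0.0476·1/12) + 6.35·e^(−0.0476·3/12) = 8.2869
Fair forward F* = (S − I)·e^(rT) = (309.54 − 8.2869)·e^0.015867 = 301.2531 × 1.015994 = 306.0713
Market C$299.27 < fair 306.0713: forward underpriced → reverse cash-and-carry (short the stock, invest proceeds at r, pay the dividends, go long the forward).
Profit at T = |F_mkt − F*| = |299.27 − 306.0713| = C$6.80 per share

C$6.80 per share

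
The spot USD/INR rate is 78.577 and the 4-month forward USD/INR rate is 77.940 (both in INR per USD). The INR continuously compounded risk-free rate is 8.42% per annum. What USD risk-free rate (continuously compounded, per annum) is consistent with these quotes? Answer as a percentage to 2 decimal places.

10.86%

F = S·e^((r_INR − r_USD)T) ⇒ r_USD = r_INR − ln(F/S)/T
ln(77.940/78.577) = -0.008140; /(4/12) = -0.024420
r_USD = 0.0842 + 0.024420 = 0.108620
r_USD = 10.86%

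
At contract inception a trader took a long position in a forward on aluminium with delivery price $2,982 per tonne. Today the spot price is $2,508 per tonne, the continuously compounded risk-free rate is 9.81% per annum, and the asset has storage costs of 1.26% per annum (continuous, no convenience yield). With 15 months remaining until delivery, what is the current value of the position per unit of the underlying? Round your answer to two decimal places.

-$90.05 per tonne

Current fair forward for the remaining 15 months: F = S·e^((r + u)·T), (r + u) = 0.0981 + 0.0126 = 0.1107
F = 2508 · e^(0.1107 × 15/12) = 2508 × 1.14840612 = 2880.2025
Value of long forward = (F − K)·e^(−rT) = (2880.2025 − 2982) · e^(−0.0981·15/12)
= -101.7975 × 0.88459532 = -90.05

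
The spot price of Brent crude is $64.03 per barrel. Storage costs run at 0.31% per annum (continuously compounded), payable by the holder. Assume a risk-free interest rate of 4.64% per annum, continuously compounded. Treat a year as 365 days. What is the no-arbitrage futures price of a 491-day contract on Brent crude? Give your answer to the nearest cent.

Net carry = r + u − y = 0.0464 + 0.0031 − 0.0000 = 0.0495
F = S·e^((r+u−y)T) = 64.03 · e^(0.0495 × 491/365) = 64.03 · e^0.066588
= 64.03 × 1.068855 = $68.44 per barrel

$68.44 per barrel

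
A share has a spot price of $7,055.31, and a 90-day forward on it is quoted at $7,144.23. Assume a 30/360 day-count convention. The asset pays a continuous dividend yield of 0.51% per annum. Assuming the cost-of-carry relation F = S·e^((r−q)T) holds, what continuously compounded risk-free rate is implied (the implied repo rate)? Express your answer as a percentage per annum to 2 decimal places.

From F = S·e^((r−q)T): (r − q) = ln(F/S)/T
ln(7144.23/7055.31) = ln(1.012603) = 0.012524
(r − q) = 0.012524 / (90/360) = 0.050096
r = ln(F/S)/T + q = 0.050096 + 0.0051 = 0.055196
r = 5.52%

5.52%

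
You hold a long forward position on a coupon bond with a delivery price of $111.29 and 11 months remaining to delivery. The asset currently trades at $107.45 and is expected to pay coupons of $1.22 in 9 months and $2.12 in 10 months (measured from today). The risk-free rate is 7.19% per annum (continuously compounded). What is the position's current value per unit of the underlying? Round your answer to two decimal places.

PV(remaining coupons) I = 1.22·e^(−0.0719·9/12) + 2.12·e^(−0.0719·10/12) = 3.1527
Current forward F = (S − I)·e^(rT) = (107.45 − 3.1527)·e^(0.0719·11/12) = 104.2973 × 1.068129 = 111.4030
Value (long) = (F − K)·e^(−rT) = (111.4030 − 111.29) × 0.936217 = 0.1058
Value = $0.11

$0.11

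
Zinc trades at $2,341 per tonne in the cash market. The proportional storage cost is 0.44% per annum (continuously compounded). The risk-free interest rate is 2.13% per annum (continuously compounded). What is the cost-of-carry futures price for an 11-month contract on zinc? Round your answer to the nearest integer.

$2,397 per tonne

Net carry = r + u − y = 0.0213 + 0.0044 − 0.0000 = 0.0257
F = S·e^((r+u−y)T) = 2341 · e^(0.0257 × 11/12) = 2341 · e^0.023558
= 2341 × 1.023838 = $2,397 per tonne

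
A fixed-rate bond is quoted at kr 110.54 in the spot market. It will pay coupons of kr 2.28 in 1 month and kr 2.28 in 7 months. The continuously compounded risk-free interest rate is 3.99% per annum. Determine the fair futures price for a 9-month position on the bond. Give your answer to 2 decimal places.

kr 109.26

PV(coupons) I = 2.28·e^(−0.0399·1/12) + 2.28·e^(−0.0399·7/12)
I = 2.2724 + 2.2275 = 4.4999
F = (S − I)·e^(rT) = (110.54 − 4.4999) · e^(0.0399·9/12)
= 106.0401 · e^0.029925 = 106.0401 × 1.030377 = kr 109.26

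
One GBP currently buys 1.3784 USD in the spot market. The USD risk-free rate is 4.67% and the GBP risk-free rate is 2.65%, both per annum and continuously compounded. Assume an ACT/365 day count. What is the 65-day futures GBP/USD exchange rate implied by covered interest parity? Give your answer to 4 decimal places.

1.3834

F = S·e^((r_USD − r_GBP)T) = 1.3784 · e^((0.0467 − 0.0265) × 65/365)
= 1.3784 · e^0.003597 = 1.3784 × 1.003603
F = 1.3834 USD per GBP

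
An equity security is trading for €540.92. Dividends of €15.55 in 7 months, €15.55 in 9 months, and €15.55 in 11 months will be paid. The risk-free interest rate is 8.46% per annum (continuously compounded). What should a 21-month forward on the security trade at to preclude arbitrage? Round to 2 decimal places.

€576.46

PV(dividends) I = 15.55·e^(−0.0846·7/12) + 15.55·e^(−0.0846·9/12) + 15.55·e^(−0.0846·11/12)
I = 14.8012 + 14.5940 + 14.3897 = 43.7849
F = (S − I)·e^(rT) = (540.92 − 43.7849) · e^(0.0846·21/12)
= 497.1351 · e^0.148050 = 497.1351 × 1.159571 = €576.46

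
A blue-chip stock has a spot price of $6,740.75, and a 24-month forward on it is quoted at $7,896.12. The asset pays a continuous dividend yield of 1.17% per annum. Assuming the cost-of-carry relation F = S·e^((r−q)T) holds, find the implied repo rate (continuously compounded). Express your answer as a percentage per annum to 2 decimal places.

9.08%

From F = S·e^((r−q)T): (r − q) = ln(F/S)/T
ln(7896.12/6740.75) = ln(1.171401) = 0.158200
(r − q) = 0.158200 / (24/12) = 0.079100
r = ln(F/S)/T + q = 0.079100 + 0.0117 = 0.090800
r = 9.08%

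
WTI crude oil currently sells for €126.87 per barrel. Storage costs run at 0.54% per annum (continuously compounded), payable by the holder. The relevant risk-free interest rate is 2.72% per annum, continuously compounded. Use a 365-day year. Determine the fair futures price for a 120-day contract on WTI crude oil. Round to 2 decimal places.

€128.24 per barrel

Net carry = r + u − y = 0.0272 + 0.0054 − 0.0000 = 0.0326
F = S·e^((r+u−y)T) = 126.87 · e^(0.0326 × 120/365) = 126.87 · e^0.010718
= 126.87 × 1.010776 = €128.24 per barrel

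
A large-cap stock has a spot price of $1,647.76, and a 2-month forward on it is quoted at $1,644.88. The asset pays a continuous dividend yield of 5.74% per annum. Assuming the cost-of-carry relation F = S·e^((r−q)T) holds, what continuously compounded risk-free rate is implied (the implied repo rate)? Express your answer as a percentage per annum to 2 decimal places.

4.69%

From F = S·e^((r−q)T): (r − q) = ln(F/S)/T
ln(1644.88/1647.76) = ln(0.998252) = -0.001750
(r − q) = -0.001750 / (2/12) = -0.010500
r = ln(F/S)/T + q = -0.010500 + 0.0574 = 0.046900
r = 4.69%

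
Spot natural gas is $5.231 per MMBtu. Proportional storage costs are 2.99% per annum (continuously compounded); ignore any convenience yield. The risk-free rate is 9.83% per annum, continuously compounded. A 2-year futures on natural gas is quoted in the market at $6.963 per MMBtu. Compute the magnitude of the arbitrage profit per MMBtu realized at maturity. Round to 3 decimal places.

Fair futures: F* = S·e^(carry·T), with carry = (r + u) = 0.0983 + 0.0299 = 0.1282
F* = 5.231 · e^(0.1282 × 2) = 5.231 · e^0.256400 = 5.231 × 1.292270 = $6.7599
Market $6.963 > fair $6.7599: forward overpriced → cash-and-carry (buy spot, short the forward).
At maturity, profit = |F_mkt − F*| = |6.963 − 6.7599| = $0.203 per MMBtu

$0.203 per MMBtu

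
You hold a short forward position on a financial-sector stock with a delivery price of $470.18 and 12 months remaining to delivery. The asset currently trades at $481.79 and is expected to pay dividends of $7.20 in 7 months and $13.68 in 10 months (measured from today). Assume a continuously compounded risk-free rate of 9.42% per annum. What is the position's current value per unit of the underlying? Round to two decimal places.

-$34.42

PV(remaining dividends) I = 7.20·e^(−0.0942·7/12) + 13.68·e^(−0.0942·10/12) = 19.4622
Current forward F = (S − I)·e^(rT) = (481.79 − 19.4622)·e^(0.0942·12/12) = 462.3278 × 1.098779 = 507.9961
Value (long) = (F − K)·e^(−rT) = (507.9961 − 470.18) × 0.910101 = 34.4165
Short position value = −(long value) = -$34.42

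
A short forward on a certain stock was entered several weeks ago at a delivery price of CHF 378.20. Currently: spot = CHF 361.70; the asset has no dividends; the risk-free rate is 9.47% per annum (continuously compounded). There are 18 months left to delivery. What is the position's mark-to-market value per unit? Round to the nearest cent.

Current fair forward for the remaining 18 months: F = S·e^(r·T), r = 0.0947
F = 361.70 · e^(0.0947 × 18/12) = 361.70 × 1.152634 = 416.9077
Value of long forward = (F − K)·e^(−rT) = (416.9077 − 378.20) · e^(−0.0947·18/12)
= 38.7077 × 0.867578 = 33.58
Short position value = −(long value) = -CHF 33.58

-CHF 33.58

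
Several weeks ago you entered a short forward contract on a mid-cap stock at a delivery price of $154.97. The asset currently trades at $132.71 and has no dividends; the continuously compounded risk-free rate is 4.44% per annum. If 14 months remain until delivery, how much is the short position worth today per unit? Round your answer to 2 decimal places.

$14.44

Current fair forward for the remaining 14 months: F = S·e^(r·T), r = 0.0444
F = 132.71 · e^(0.0444 × 14/12) = 132.71 × 1.053165 = 139.7655
Value of long forward = (F − K)·e^(−rT) = (139.7655 − 154.97) · e^(−0.0444·14/12)
= -15.2045 × 0.949519 = -14.44
Short position value = −(long value) = $14.44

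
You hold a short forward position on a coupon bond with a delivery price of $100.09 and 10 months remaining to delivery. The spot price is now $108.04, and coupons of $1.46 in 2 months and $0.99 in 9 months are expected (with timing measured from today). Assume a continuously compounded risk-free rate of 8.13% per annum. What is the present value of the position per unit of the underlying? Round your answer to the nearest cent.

PV(remaining coupons) I = 1.46·e^(−0.0813·2/12) + 0.99·e^(−0.0813·9/12) = 2.3718
Current forward F = (S − I)·e^(rT) = (108.04 − 2.3718)·e^(0.0813·10/12) = 105.6682 × 1.070098 = 113.0753
Value (long) = (F − K)·e^(−rT) = (113.0753 − 100.09) × 0.934494 = 12.1347
Short position value = −(long value) = -$12.13

-$12.13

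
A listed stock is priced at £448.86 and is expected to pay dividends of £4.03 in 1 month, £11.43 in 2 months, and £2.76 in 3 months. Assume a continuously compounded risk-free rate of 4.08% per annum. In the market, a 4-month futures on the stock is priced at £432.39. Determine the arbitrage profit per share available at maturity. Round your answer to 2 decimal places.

£4.27 per share

PV(dividends) I = 4.03·e^(−0.0408·1/12) + 11.43·e^(−0.0408·2/12) + 2.76·e^(−0.0408·3/12) = 18.1009
Fair futures F* = (S − I)·e^(rT) = (448.86 − 18.1009)·e^0.013600 = 430.7591 × 1.013693 = 436.6575
Market £432.39 < fair 436.6575: forward underpriced → reverse cash-and-carry (short the stock, invest proceeds at r, pay the dividends, go long the forward).
Profit at T = |F_mkt − F*| = |432.39 − 436.6575| = £4.27 per share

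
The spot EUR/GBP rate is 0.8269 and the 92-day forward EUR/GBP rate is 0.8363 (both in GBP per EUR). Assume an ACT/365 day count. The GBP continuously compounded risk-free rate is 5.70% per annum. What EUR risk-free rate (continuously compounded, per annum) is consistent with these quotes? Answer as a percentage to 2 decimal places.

F = S·e^((r_GBP − r_EUR)T) ⇒ r_EUR = r_GBP − ln(F/S)/T
ln(0.8363/0.8269) = 0.011304; /(92/365) = 0.044847
r_EUR = 0.0570 − 0.044847 = 0.012153
r_EUR = 1.22%

1.22%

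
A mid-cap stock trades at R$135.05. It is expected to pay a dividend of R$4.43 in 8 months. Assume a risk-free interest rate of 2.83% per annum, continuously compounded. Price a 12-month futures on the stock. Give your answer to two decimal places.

PV(dividends) I = 4.43·e^(−0.0283·8/12)
I = 4.3472
F = (S − I)·e^(rT) = (135.05 − 4.3472) · e^(0.0283·12/12)
= 130.7028 · e^0.028300 = 130.7028 × 1.028704 = R$134.45

R$134.45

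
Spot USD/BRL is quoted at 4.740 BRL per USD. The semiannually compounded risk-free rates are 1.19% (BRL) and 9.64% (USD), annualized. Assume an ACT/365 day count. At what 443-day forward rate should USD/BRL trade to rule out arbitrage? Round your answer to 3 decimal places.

By covered interest parity, F = S · (1+r_BRL/2)^(2T) / (1+r_USD/2)^(2T)
= 4.740 × 1.014504 / 1.121053 = 4.740 × 0.904956
F = 4.289 BRL per USD

4.289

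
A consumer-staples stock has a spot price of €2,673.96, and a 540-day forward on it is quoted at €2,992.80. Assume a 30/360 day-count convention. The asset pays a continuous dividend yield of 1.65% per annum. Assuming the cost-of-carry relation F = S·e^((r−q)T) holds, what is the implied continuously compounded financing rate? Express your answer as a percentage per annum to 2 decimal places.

From F = S·e^((r−q)T): (r − q) = ln(F/S)/T
ln(2992.80/2673.96) = ln(1.119239) = 0.112649
(r − q) = 0.112649 / (540/360) = 0.075099
r = ln(F/S)/T + q = 0.075099 + 0.0165 = 0.091599
r = 9.16%

9.16%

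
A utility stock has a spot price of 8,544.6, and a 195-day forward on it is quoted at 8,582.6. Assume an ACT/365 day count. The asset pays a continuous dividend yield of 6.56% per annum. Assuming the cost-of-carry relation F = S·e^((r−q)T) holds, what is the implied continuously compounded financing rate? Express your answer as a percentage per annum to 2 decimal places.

From F = S·e^((r−q)T): (r − q) = ln(F/S)/T
ln(8582.6/8544.6) = ln(1.004447) = 0.004437
(r − q) = 0.004437 / (195/365) = 0.008305
r = ln(F/S)/T + q = 0.008305 + 0.0656 = 0.073905
r = 7.39%

7.39%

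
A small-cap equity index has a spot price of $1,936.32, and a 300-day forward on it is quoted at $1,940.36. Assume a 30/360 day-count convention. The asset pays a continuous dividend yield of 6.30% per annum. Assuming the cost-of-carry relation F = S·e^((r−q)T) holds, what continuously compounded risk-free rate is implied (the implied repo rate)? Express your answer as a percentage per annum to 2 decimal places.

6.55%

From F = S·e^((r−q)T): (r − q) = ln(F/S)/T
ln(1940.36/1936.32) = ln(1.002086) = 0.002084
(r − q) = 0.002084 / (300/360) = 0.002501
r = ln(F/S)/T + q = 0.002501 + 0.0630 = 0.065501
r = 6.55%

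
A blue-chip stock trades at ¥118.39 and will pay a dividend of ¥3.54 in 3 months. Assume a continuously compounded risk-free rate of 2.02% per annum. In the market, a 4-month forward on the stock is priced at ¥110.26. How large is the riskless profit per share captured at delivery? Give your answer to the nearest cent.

¥5.38 per share

PV(dividends) I = 3.54·e^(−0.0202·3/12) = 3.5222
Fair forward F* = (S − I)·e^(rT) = (118.39 − 3.5222)·e^0.006733 = 114.8678 × 1.006756 = 115.6438
Market ¥110.26 < fair 115.6438: forward underpriced → reverse cash-and-carry (short the stock, invest proceeds at r, pay the dividends, go long the forward).
Profit at T = |F_mkt − F*| = |110.26 − 115.6438| = ¥5.38 per share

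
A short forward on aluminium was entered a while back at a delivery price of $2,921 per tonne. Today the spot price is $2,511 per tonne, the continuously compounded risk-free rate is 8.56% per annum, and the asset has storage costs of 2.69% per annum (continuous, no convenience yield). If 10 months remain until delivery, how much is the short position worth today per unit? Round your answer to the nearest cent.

$151.97 per tonne

Current fair forward for the remaining 10 months: F = S·e^((r + u)·T), (r + u) = 0.0856 + 0.0269 = 0.1125
F = 2511 · e^(0.1125 × 10/12) = 2511 × 1.09828514 = 2757.7940
Value of long forward = (F − K)·e^(−rT) = (2757.7940 − 2921) · e^(−0.0856·10/12)
= -163.2060 × 0.93115146 = -151.97
Short position value = −(long value) = $151.97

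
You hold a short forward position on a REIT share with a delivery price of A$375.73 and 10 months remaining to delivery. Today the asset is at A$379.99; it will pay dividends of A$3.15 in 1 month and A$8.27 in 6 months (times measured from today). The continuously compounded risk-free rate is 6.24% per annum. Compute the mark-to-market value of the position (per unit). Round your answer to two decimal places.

PV(remaining dividends) I = 3.15·e^(−0.0624·1/12) + 8.27·e^(−0.0624·6/12) = 11.1496
Current forward F = (S − I)·e^(rT) = (379.99 − 11.1496)·e^(0.0624·10/12) = 368.8404 × 1.053376 = 388.5276
Value (long) = (F − K)·e^(−rT) = (388.5276 − 375.73) × 0.949329 = 12.1491
Short position value = −(long value) = -A$12.15

-A$12.15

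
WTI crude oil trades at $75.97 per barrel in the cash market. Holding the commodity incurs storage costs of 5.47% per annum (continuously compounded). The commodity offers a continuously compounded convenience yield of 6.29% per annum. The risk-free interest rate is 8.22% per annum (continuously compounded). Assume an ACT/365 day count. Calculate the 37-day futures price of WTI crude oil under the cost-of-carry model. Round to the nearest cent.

$76.54 per barrel

Net carry = r + u − y = 0.0822 + 0.0547 − 0.0629 = 0.0740
F = S·e^((r+u−y)T) = 75.97 · e^(0.0740 × 37/365) = 75.97 · e^0.007501
= 75.97 × 1.007529 = $76.54 per barrel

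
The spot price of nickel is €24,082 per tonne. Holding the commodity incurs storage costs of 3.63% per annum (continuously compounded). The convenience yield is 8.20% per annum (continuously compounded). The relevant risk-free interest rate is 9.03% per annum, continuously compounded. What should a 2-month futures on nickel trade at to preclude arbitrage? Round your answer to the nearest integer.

€24,262 per tonne

Net carry = r + u − y = 0.0903 + 0.0363 − 0.0820 = 0.0446
F = S·e^((r+u−y)T) = 24082 · e^(0.0446 × 2/12) = 24082 · e^0.007433
= 24082 × 1.007461 = €24,262 per tonne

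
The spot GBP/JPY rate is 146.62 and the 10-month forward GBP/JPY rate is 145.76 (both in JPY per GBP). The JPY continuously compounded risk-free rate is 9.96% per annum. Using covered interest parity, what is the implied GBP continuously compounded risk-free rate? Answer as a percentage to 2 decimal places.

F = S·e^((r_JPY − r_GBP)T) ⇒ r_GBP = r_JPY − ln(F/S)/T
ln(145.76/146.62) = -0.005883; /(10/12) = -0.007060
r_GBP = 0.0996 + 0.007060 = 0.106660
r_GBP = 10.67%

10.67%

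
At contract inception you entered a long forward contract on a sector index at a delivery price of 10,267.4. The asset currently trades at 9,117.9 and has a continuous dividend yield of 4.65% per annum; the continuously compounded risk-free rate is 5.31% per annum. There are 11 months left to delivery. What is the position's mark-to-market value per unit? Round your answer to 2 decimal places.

-1042.19

Current fair forward for the remaining 11 months: F = S·e^((r − q)·T), (r − q) = 0.0531 − 0.0465 = 0.0066
F = 9117.9 · e^(0.0066 × 11/12) = 9117.9 × 1.00606834 = 9173.2305
Value of long forward = (F − K)·e^(−rT) = (9173.2305 − 10267.4) · e^(−0.0531·11/12)
= -1094.1695 × 0.95249064 = -1042.19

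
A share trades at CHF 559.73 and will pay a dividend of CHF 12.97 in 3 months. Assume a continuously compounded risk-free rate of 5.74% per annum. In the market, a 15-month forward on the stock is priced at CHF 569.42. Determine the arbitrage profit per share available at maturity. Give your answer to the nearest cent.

PV(dividends) I = 12.97·e^(−0.0574·3/12) = 12.7852
Fair forward F* = (S − I)·e^(rT) = (559.73 − 12.7852)·e^0.071750 = 546.9448 × 1.074387 = 587.6304
Market CHF 569.42 < fair 587.6304: forward underpriced → reverse cash-and-carry (short the stock, invest proceeds at r, pay the dividends, go long the forward).
Profit at T = |F_mkt − F*| = |569.42 − 587.6304| = CHF 18.21 per share

CHF 18.21 per share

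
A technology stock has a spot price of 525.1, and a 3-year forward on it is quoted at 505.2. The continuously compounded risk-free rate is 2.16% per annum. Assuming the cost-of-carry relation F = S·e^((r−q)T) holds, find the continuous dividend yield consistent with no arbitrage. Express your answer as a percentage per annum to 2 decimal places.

From F = S·e^((r−q)T): (r − q) = ln(F/S)/T
ln(505.2/525.1) = ln(0.962102) = -0.038635
(r − q) = -0.038635 / (3) = -0.012878
q = r − ln(F/S)/T = 0.0216 + 0.012878 = 0.034478
q = 3.45%

3.45%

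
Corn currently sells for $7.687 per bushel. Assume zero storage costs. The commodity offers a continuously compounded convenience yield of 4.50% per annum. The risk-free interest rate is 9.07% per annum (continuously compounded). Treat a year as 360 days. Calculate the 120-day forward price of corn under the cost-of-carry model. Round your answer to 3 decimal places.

Net carry = r + u − y = 0.0907 + 0.0000 − 0.0450 = 0.0457
F = S·e^((r+u−y)T) = 7.687 · e^(0.0457 × 120/360) = 7.687 · e^0.015233
= 7.687 × 1.015350 = $7.805 per bushel

$7.805 per bushel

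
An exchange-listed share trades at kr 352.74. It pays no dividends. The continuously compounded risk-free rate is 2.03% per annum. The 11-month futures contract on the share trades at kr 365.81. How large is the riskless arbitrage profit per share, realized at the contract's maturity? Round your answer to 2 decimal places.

kr 6.44 per share

Fair futures: F* = S·e^(carry·T), with carry = r = 0.0203
F* = 352.74 · e^(0.0203 × 11/12) = 352.74 · e^0.018608 = 352.74 × 1.018782 = kr 359.3652
Market kr 365.81 > fair kr 359.3652: forward overpriced → cash-and-carry (buy spot, short the forward).
At maturity, profit = |F_mkt − F*| = |365.81 − 359.3652| = kr 6.44 per share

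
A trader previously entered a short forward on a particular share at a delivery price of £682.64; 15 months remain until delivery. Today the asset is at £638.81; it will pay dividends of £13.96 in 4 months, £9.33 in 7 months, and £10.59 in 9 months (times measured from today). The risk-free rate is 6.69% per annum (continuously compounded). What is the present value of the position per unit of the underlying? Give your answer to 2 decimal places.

£21.76

PV(remaining dividends) I = 13.96·e^(−0.0669·4/12) + 9.33·e^(−0.0669·7/12) + 10.59·e^(−0.0669·9/12) = 32.6968
Current forward F = (S − I)·e^(rT) = (638.81 − 32.6968)·e^(0.0669·15/12) = 606.1132 × 1.087221 = 658.9790
Value (long) = (F − K)·e^(−rT) = (658.9790 − 682.64) × 0.919776 = -21.7628
Short position value = −(long value) = £21.76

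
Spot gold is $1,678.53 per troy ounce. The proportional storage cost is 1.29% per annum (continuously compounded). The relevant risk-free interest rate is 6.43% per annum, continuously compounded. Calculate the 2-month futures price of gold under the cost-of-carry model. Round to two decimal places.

Net carry = r + u − y = 0.0643 + 0.0129 − 0.0000 = 0.0772
F = S·e^((r+u−y)T) = 1678.53 · e^(0.0772 × 2/12) = 1678.53 · e^0.01286667
= 1678.53 × 1.01294980 = $1,700.27 per troy ounce

$1,700.27 per troy ounce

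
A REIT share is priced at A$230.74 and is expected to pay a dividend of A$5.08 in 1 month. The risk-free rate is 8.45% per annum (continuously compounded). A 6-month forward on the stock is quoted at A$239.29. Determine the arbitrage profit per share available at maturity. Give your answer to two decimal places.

PV(dividends) I = 5.08·e^(−0.0845·1/12) = 5.0444
Fair forward F* = (S − I)·e^(rT) = (230.74 − 5.0444)·e^0.042250 = 225.6956 × 1.043155 = 235.4355
Market A$239.29 > fair 235.4355: forward overpriced → cash-and-carry (borrow at r, buy the stock and collect the dividends, short the forward).
Profit at T = |F_mkt − F*| = |239.29 − 235.4355| = A$3.85 per share

A$3.85 per share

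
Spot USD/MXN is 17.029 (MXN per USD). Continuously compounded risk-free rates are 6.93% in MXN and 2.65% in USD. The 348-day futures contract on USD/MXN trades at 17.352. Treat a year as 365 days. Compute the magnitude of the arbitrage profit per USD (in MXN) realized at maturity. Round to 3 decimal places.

0.386 per USD (in MXN)

Fair futures: F* = S·e^(carry·T), with carry = (r_MXN − r_USD) = 0.0693 − 0.0265 = 0.0428
F* = 17.029 · e^(0.0428 × 348/365) = 17.029 · e^0.040807 = 17.029 × 1.041651 = 17.7383
Market 17.352 < fair 17.7383: forward underpriced → reverse cash-and-carry (short spot, go long the forward).
At maturity, profit = |F_mkt − F*| = |17.352 − 17.7383| = 0.386 per USD (in MXN)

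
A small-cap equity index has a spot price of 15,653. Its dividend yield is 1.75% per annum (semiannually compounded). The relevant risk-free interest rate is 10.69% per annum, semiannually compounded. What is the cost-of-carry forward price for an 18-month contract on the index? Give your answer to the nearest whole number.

F = S · (1+r/2)^(2T) / (1+q/2)^(2T)
= 15653 × 1.169073 / 1.026480 = 15653 × 1.138915
F = 17,827

17,827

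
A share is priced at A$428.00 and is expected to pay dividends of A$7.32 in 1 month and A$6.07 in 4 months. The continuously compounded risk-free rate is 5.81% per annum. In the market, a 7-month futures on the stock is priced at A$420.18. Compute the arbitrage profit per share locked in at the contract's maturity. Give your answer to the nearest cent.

A$8.88 per share

PV(dividends) I = 7.32·e^(−0.0581·1/12) + 6.07·e^(−0.0581·4/12) = 13.2382
Fair futures F* = (S − I)·e^(rT) = (428.00 − 13.2382)·e^0.033892 = 414.7618 × 1.034473 = 429.0599
Market A$420.18 < fair 429.0599: forward underpriced → reverse cash-and-carry (short the stock, invest proceeds at r, pay the dividends, go long the forward).
Profit at T = |F_mkt − F*| = |420.18 − 429.0599| = A$8.88 per share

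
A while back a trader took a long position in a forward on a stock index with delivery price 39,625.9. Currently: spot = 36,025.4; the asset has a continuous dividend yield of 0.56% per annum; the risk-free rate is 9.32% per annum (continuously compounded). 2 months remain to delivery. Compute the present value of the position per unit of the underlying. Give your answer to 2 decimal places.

Current fair forward for the remaining 2 months: F = S·e^((r − q)·T), (r − q) = 0.0932 − 0.0056 = 0.0876
F = 36025.4 · e^(0.0876 × 2/12) = 36025.4 × 1.01470710 = 36555.2292
Value of long forward = (F − K)·e^(−rT) = (36555.2292 − 39625.9) · e^(−0.0932·2/12)
= -3070.6708 × 0.98458669 = -3023.34

-3023.34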